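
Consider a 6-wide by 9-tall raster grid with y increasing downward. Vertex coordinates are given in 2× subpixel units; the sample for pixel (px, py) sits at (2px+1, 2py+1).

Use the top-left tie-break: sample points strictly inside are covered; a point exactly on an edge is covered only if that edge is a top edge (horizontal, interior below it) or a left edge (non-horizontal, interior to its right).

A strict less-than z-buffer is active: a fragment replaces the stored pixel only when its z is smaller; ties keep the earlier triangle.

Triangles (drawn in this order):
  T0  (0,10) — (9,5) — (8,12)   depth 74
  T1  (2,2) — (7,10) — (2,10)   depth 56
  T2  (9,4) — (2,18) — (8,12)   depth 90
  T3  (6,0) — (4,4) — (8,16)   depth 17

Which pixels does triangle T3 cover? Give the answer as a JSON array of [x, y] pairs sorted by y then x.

T0:
  2·area = 58
  edge (0, 10)→(9, 5): d=(9,-5) top-left  bias=+0
  edge (9, 5)→(8, 12): d=(-1,7) right/bottom  bias=-1
  edge (8, 12)→(0, 10): d=(-8,-2) top-left  bias=+0
    (4,2)@(9, 5): e=[0,0,58] → ·  [on edge]
    (3,3)@(7, 7): e=[8,12,38] → #
    (4,3)@(9, 7): e=[18,-2,42] → ·
    (1,4)@(3, 9): e=[6,38,14] → #
    (2,4)@(5, 9): e=[16,24,18] → #
    (4,4)@(9, 9): e=[36,-4,26] → ·
    (1,5)@(3, 11): e=[24,36,-2] → ·
    (2,5)@(5, 11): e=[34,22,2] → #
    (4,5)@(9, 11): e=[54,-6,10] → ·
    (2,6)@(5, 13): e=[52,20,-14] → ·
    (3,6)@(7, 13): e=[62,6,-10] → ·
  covered (6 px):
    · · · · · ·
    · · · · · ·
    · · · · · ·
    · · · # · ·
    · # # # · ·
    · · # # · ·
    · · · · · ·
    · · · · · ·
    · · · · · ·
T1:
  2·area = 40
  edge (2, 2)→(7, 10): d=(5,8) right/bottom  bias=-1
  edge (7, 10)→(2, 10): d=(-5,0) right/bottom  bias=-1
  edge (2, 10)→(2, 2): d=(0,-8) top-left  bias=+0
    (1,2)@(3, 5): e=[7,25,8] → #
    (2,2)@(5, 5): e=[-9,25,24] → ·
    (1,3)@(3, 7): e=[17,15,8] → #
    (2,3)@(5, 7): e=[1,15,24] → #
    (3,3)@(7, 7): e=[-15,15,40] → ·
    (1,4)@(3, 9): e=[27,5,8] → #
    (3,4)@(7, 9): e=[-5,5,40] → ·
    (1,5)@(3, 11): e=[37,-5,8] → ·
    (2,5)@(5, 11): e=[21,-5,24] → ·
  covered (5 px):
    · · · · · ·
    · · · · · ·
    · # · · · ·
    · # # · · ·
    · # # · · ·
    · · · · · ·
    · · · · · ·
    · · · · · ·
    · · · · · ·
T2:
  2·area = 42  (B↔C swapped to make it positive)
  edge (9, 4)→(8, 12): d=(-1,8) right/bottom  bias=-1
  edge (8, 12)→(2, 18): d=(-6,6) right/bottom  bias=-1
  edge (2, 18)→(9, 4): d=(7,-14) top-left  bias=+0
    (3,4)@(7, 9): e=[11,24,7] → #
    (4,4)@(9, 9): e=[-5,12,35] → ·
    (5,4)@(11, 9): e=[-21,0,63] → ·  [on edge]
    (3,5)@(7, 11): e=[9,12,21] → #
    (4,5)@(9, 11): e=[-7,0,49] → ·  [on edge]
    (2,6)@(5, 13): e=[23,12,7] → #
    (3,6)@(7, 13): e=[7,0,35] → ·  [on edge]
    (2,7)@(5, 15): e=[21,0,21] → ·  [on edge]
    (1,8)@(3, 17): e=[35,0,7] → ·  [on edge]
  covered (3 px):
    · · · · · ·
    · · · · · ·
    · · · · · ·
    · · · · · ·
    · · · # · ·
    · · · # · ·
    · · # · · ·
    · · · · · ·
    · · · · · ·
T3:
  2·area = 40  (B↔C swapped to make it positive)
  edge (6, 0)→(8, 16): d=(2,16) right/bottom  bias=-1
  edge (8, 16)→(4, 4): d=(-4,-12) top-left  bias=+0
  edge (4, 4)→(6, 0): d=(2,-4) top-left  bias=+0
    (1,0)@(3, 1): e=[50,0,-10] → ·  [on edge]
    (2,1)@(5, 3): e=[22,16,2] → #
    (3,1)@(7, 3): e=[-10,40,10] → ·
    (2,2)@(5, 5): e=[26,8,6] → #
    (3,2)@(7, 5): e=[-6,32,14] → ·
    (2,3)@(5, 7): e=[30,0,10] → #  [on edge]
    (3,3)@(7, 7): e=[-2,24,18] → ·
    (2,4)@(5, 9): e=[34,-8,14] → ·
    (3,4)@(7, 9): e=[2,16,22] → #
    (4,4)@(9, 9): e=[-30,40,30] → ·
    (3,5)@(7, 11): e=[6,8,26] → #
    (4,5)@(9, 11): e=[-26,32,34] → ·
    (3,6)@(7, 13): e=[10,0,30] → #  [on edge]
  covered (6 px):
    · · · · · ·
    · · # · · ·
    · · # · · ·
    · · # · · ·
    · · · # · ·
    · · · # · ·
    · · · # · ·
    · · · · · ·
    · · · · · ·

Final: [[2,1],[2,2],[2,3],[3,4],[3,5],[3,6]]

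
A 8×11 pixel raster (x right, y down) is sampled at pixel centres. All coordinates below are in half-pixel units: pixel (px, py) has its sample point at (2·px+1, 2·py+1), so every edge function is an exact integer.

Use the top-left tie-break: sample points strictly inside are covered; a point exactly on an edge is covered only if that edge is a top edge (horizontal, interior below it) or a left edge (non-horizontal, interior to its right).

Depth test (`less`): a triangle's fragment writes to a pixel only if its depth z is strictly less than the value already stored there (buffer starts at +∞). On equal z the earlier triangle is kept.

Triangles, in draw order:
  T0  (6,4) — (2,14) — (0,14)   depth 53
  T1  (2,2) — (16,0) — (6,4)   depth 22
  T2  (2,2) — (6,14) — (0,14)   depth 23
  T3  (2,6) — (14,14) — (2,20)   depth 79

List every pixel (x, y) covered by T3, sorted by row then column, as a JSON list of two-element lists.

T0:
  2·area = 20
  edge (6, 4)→(2, 14): d=(-4,10) right/bottom  bias=-1
  edge (2, 14)→(0, 14): d=(-2,0) right/bottom  bias=-1
  edge (0, 14)→(6, 4): d=(6,-10) top-left  bias=+0
    (1,4)@(3, 9): e=[10,10,0] → #  [on edge]
    (2,4)@(5, 9): e=[-10,10,20] → ·
    (1,5)@(3, 11): e=[2,6,12] → #
    (2,5)@(5, 11): e=[-18,6,32] → ·
    (0,6)@(1, 13): e=[14,2,4] → #
    (1,6)@(3, 13): e=[-6,2,24] → ·
    (0,7)@(1, 15): e=[6,-2,16] → ·
  covered (3 px):
    · · · · · · · ·
    · · · · · · · ·
    · · · · · · · ·
    · · · · · · · ·
    · # · · · · · ·
    · # · · · · · ·
    # · · · · · · ·
    · · · · · · · ·
    · · · · · · · ·
    · · · · · · · ·
    · · · · · · · ·
T1:
  2·area = 36
  edge (2, 2)→(16, 0): d=(14,-2) top-left  bias=+0
  edge (16, 0)→(6, 4): d=(-10,4) right/bottom  bias=-1
  edge (6, 4)→(2, 2): d=(-4,-2) top-left  bias=+0
    (4,0)@(9, 1): e=[0,18,18] → #  [on edge]
    (5,0)@(11, 1): e=[4,10,22] → #
    (6,0)@(13, 1): e=[8,2,26] → #
    (7,0)@(15, 1): e=[12,-6,30] → ·
    (2,1)@(5, 3): e=[20,14,2] → #
    (3,1)@(7, 3): e=[24,6,6] → #
    (4,1)@(9, 3): e=[28,-2,10] → ·
    (5,1)@(11, 3): e=[32,-10,14] → ·
    (6,1)@(13, 3): e=[36,-18,18] → ·
    (2,2)@(5, 5): e=[48,-6,-6] → ·
    (3,2)@(7, 5): e=[52,-14,-2] → ·
  covered (5 px):
    · · · · # # # ·
    · · # # · · · ·
    · · · · · · · ·
    · · · · · · · ·
    · · · · · · · ·
    · · · · · · · ·
    · · · · · · · ·
    · · · · · · · ·
    · · · · · · · ·
    · · · · · · · ·
    · · · · · · · ·
T2:
  2·area = 72
  edge (2, 2)→(6, 14): d=(4,12) right/bottom  bias=-1
  edge (6, 14)→(0, 14): d=(-6,0) right/bottom  bias=-1
  edge (0, 14)→(2, 2): d=(2,-12) top-left  bias=+0
    (1,2)@(3, 5): e=[0,54,18] → ·  [on edge]
    (1,3)@(3, 7): e=[8,42,22] → #
    (2,3)@(5, 7): e=[-16,42,46] → ·
    (0,4)@(1, 9): e=[40,30,2] → #
    (2,4)@(5, 9): e=[-8,30,50] → ·
    (0,5)@(1, 11): e=[48,18,6] → #
    (2,5)@(5, 11): e=[0,18,54] → ·  [on edge]
    (0,6)@(1, 13): e=[56,6,10] → #
    (2,6)@(5, 13): e=[8,6,58] → #
    (3,6)@(7, 13): e=[-16,6,82] → ·
    (0,7)@(1, 15): e=[64,-6,14] → ·
    (1,7)@(3, 15): e=[40,-6,38] → ·
    (3,8)@(7, 17): e=[0,-18,90] → ·  [on edge]
  covered (8 px):
    · · · · · · · ·
    · · · · · · · ·
    · · · · · · · ·
    · # · · · · · ·
    # # · · · · · ·
    # # · · · · · ·
    # # # · · · · ·
    · · · · · · · ·
    · · · · · · · ·
    · · · · · · · ·
    · · · · · · · ·
T3:
  2·area = 168
  edge (2, 6)→(14, 14): d=(12,8) right/bottom  bias=-1
  edge (14, 14)→(2, 20): d=(-12,6) right/bottom  bias=-1
  edge (2, 20)→(2, 6): d=(0,-14) top-left  bias=+0
    (1,3)@(3, 7): e=[4,150,14] → #
    (2,3)@(5, 7): e=[-12,138,42] → ·
    (1,4)@(3, 9): e=[28,126,14] → #
    (2,4)@(5, 9): e=[12,114,42] → #
    (3,4)@(7, 9): e=[-4,102,70] → ·
    (1,5)@(3, 11): e=[52,102,14] → #
    (3,5)@(7, 11): e=[20,78,70] → #
    (4,5)@(9, 11): e=[4,66,98] → #
    (5,5)@(11, 11): e=[-12,54,126] → ·
    (1,6)@(3, 13): e=[76,78,14] → #
    (5,6)@(11, 13): e=[12,30,126] → #
    (6,6)@(13, 13): e=[-4,18,154] → ·
  covered (21 px):
    · · · · · · · ·
    · · · · · · · ·
    · · · · · · · ·
    · # · · · · · ·
    · # # · · · · ·
    · # # # # · · ·
    · # # # # # · ·
    · # # # # # · ·
    · # # # · · · ·
    · # · · · · · ·
    · · · · · · · ·

Answer: [[1,3],[1,4],[2,4],[1,5],[2,5],[3,5],[4,5],[1,6],[2,6],[3,6],[4,6],[5,6],[1,7],[2,7],[3,7],[4,7],[5,7],[1,8],[2,8],[3,8],[1,9]]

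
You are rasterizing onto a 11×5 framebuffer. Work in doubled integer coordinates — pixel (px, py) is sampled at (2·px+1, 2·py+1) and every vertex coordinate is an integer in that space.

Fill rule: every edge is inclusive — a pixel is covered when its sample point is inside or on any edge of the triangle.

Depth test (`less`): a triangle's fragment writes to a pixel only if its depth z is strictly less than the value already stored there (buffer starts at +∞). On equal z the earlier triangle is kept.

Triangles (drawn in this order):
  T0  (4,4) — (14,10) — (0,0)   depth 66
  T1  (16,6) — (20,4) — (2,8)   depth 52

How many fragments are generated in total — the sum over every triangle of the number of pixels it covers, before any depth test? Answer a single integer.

T0:
  2·area = 16  (B↔C swapped to make it positive)
  edge (4, 4)→(0, 0): d=(-4,-4) inclusive
  edge (0, 0)→(14, 10): d=(14,10) inclusive
  edge (14, 10)→(4, 4): d=(-10,-6) inclusive
    (0,0)@(1, 1): e=[0,4,12] → #  [on edge]
    (1,0)@(3, 1): e=[8,-16,24] → ·
    (0,1)@(1, 3): e=[-8,32,-8] → ·
    (1,1)@(3, 3): e=[0,12,4] → #  [on edge]
    (2,1)@(5, 3): e=[8,-8,16] → ·
    (1,2)@(3, 5): e=[-8,40,-16] → ·
    (2,2)@(5, 5): e=[0,20,-4] → ·  [on edge]
    (3,2)@(7, 5): e=[8,0,8] → #  [on edge]
    (4,2)@(9, 5): e=[16,-20,20] → ·
    (3,3)@(7, 7): e=[0,28,-12] → ·  [on edge]
    (4,3)@(9, 7): e=[8,8,0] → #  [on edge]
    (5,3)@(11, 7): e=[16,-12,12] → ·
    (4,4)@(9, 9): e=[0,36,-20] → ·  [on edge]
  covered (4 px):
    # · · · · · · · · · ·
    · # · · · · · · · · ·
    · · · # · · · · · · ·
    · · · · # · · · · · ·
    · · · · · · · · · · ·
T1:
  2·area = 20  (B↔C swapped to make it positive)
  edge (16, 6)→(2, 8): d=(-14,2) inclusive
  edge (2, 8)→(20, 4): d=(18,-4) inclusive
  edge (20, 4)→(16, 6): d=(-4,2) inclusive
    (8,2)@(17, 5): e=[12,6,2] → #
    (9,2)@(19, 5): e=[8,14,-2] → ·
    (3,3)@(7, 7): e=[4,2,14] → #
    (4,3)@(9, 7): e=[0,10,10] → #  [on edge]
    (5,3)@(11, 7): e=[-4,18,6] → ·
    (8,3)@(17, 7): e=[-16,42,-6] → ·
    (3,4)@(7, 9): e=[-24,38,6] → ·
    (4,4)@(9, 9): e=[-28,46,2] → ·
  covered (3 px):
    · · · · · · · · · · ·
    · · · · · · · · · · ·
    · · · · · · · · # · ·
    · · · # # · · · · · ·
    · · · · · · · · · · ·

Answer: 7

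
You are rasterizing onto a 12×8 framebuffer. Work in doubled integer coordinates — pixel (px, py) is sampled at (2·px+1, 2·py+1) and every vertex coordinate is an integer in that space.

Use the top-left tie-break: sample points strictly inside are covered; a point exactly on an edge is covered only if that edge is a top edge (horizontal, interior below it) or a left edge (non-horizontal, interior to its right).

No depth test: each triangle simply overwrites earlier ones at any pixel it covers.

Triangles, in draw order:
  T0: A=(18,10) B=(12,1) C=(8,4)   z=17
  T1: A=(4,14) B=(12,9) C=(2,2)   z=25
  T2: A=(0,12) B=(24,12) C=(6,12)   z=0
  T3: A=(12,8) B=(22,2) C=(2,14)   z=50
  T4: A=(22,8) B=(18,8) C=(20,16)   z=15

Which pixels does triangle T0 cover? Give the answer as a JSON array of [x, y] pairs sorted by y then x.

T0:
  2·area = 54  (B↔C swapped to make it positive)
  edge (18, 10)→(8, 4): d=(-10,-6) top-left  bias=+0
  edge (8, 4)→(12, 1): d=(4,-3) top-left  bias=+0
  edge (12, 1)→(18, 10): d=(6,9) right/bottom  bias=-1
    (1,0)@(3, 1): e=[0,-27,81] → ·  [on edge]
    (5,1)@(11, 3): e=[28,5,21] → #
    (6,1)@(13, 3): e=[40,11,3] → #
    (7,1)@(15, 3): e=[52,17,-15] → ·
    (5,2)@(11, 5): e=[8,13,33] → #
    (7,2)@(15, 5): e=[32,25,-3] → ·
    (5,3)@(11, 7): e=[-12,21,45] → ·
    (6,3)@(13, 7): e=[0,27,27] → #  [on edge]
    (7,3)@(15, 7): e=[12,33,9] → #
    (8,3)@(17, 7): e=[24,39,-9] → ·
    (6,4)@(13, 9): e=[-20,35,39] → ·
    (7,4)@(15, 9): e=[-8,41,21] → ·
    (11,6)@(23, 13): e=[0,81,-27] → ·  [on edge]
  covered (7 px):
    · · · · · · · · · · · ·
    · · · · · # # · · · · ·
    · · · · · # # · · · · ·
    · · · · · · # # · · · ·
    · · · · · · · · # · · ·
    · · · · · · · · · · · ·
    · · · · · · · · · · · ·
    · · · · · · · · · · · ·
T1:
  2·area = 106  (B↔C swapped to make it positive)
  edge (4, 14)→(2, 2): d=(-2,-12) top-left  bias=+0
  edge (2, 2)→(12, 9): d=(10,7) right/bottom  bias=-1
  edge (12, 9)→(4, 14): d=(-8,5) right/bottom  bias=-1
    (1,1)@(3, 3): e=[10,3,93] → #
    (2,1)@(5, 3): e=[34,-11,83] → ·
    (1,2)@(3, 5): e=[6,23,77] → #
    (2,2)@(5, 5): e=[30,9,67] → #
    (3,2)@(7, 5): e=[54,-5,57] → ·
    (1,3)@(3, 7): e=[2,43,61] → #
    (3,3)@(7, 7): e=[50,15,41] → #
    (4,3)@(9, 7): e=[74,1,31] → #
    (5,3)@(11, 7): e=[98,-13,21] → ·
    (1,4)@(3, 9): e=[-2,63,45] → ·
    (2,4)@(5, 9): e=[22,49,35] → #
    (5,4)@(11, 9): e=[94,7,5] → #
  covered (14 px):
    · · · · · · · · · · · ·
    · # · · · · · · · · · ·
    · # # · · · · · · · · ·
    · # # # # · · · · · · ·
    · · # # # # · · · · · ·
    · · # # · · · · · · · ·
    · · # · · · · · · · · ·
    · · · · · · · · · · · ·
T2:
  degenerate (2·area = 0) — covers nothing
T3:
  degenerate (2·area = 0) — covers nothing
T4:
  2·area = 32  (B↔C swapped to make it positive)
  edge (22, 8)→(20, 16): d=(-2,8) right/bottom  bias=-1
  edge (20, 16)→(18, 8): d=(-2,-8) top-left  bias=+0
  edge (18, 8)→(22, 8): d=(4,0) top-left  bias=+0
    (9,4)@(19, 9): e=[22,6,4] → #
    (10,4)@(21, 9): e=[6,22,4] → #
    (11,4)@(23, 9): e=[-10,38,4] → ·
    (9,5)@(19, 11): e=[18,2,12] → #
    (11,5)@(23, 11): e=[-14,34,12] → ·
    (9,6)@(19, 13): e=[14,-2,20] → ·
    (10,6)@(21, 13): e=[-2,14,20] → ·
  covered (4 px):
    · · · · · · · · · · · ·
    · · · · · · · · · · · ·
    · · · · · · · · · · · ·
    · · · · · · · · · · · ·
    · · · · · · · · · # # ·
    · · · · · · · · · # # ·
    · · · · · · · · · · · ·
    · · · · · · · · · · · ·

Final: [[5,1],[6,1],[5,2],[6,2],[6,3],[7,3],[8,4]]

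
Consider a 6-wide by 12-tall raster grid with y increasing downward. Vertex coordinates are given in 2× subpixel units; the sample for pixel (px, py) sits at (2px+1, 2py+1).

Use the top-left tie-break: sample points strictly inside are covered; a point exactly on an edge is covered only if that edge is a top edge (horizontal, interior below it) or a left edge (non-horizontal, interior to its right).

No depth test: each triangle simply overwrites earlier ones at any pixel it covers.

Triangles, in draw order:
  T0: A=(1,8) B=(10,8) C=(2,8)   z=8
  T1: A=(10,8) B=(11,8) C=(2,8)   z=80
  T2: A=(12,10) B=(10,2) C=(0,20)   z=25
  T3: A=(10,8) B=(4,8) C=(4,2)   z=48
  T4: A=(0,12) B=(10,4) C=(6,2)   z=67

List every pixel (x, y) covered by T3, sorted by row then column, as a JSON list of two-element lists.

T0:
  degenerate (2·area = 0) — covers nothing
T1:
  degenerate (2·area = 0) — covers nothing
T2:
  2·area = 116  (B↔C swapped to make it positive)
  edge (12, 10)→(0, 20): d=(-12,10) right/bottom  bias=-1
  edge (0, 20)→(10, 2): d=(10,-18) top-left  bias=+0
  edge (10, 2)→(12, 10): d=(2,8) right/bottom  bias=-1
    (4,2)@(9, 5): e=[90,12,14] → █
    (5,2)@(11, 5): e=[70,48,-2] → ·
    (4,3)@(9, 7): e=[66,32,18] → █
    (5,3)@(11, 7): e=[46,68,2] → █
    (3,4)@(7, 9): e=[62,16,38] → █
    (2,5)@(5, 11): e=[58,0,58] → █  [on edge]
    (5,5)@(11, 11): e=[-2,108,10] → ·
    (2,6)@(5, 13): e=[34,20,62] → █
    (4,6)@(9, 13): e=[-6,92,30] → ·
    (1,7)@(3, 15): e=[30,4,82] → █
    (3,7)@(7, 15): e=[-10,76,50] → ·
    (1,8)@(3, 17): e=[6,24,86] → █
  covered (15 px):
    · · · · · ·
    · · · · · ·
    · · · · █ ·
    · · · · █ █
    · · · █ █ █
    · · █ █ █ ·
    · · █ █ · ·
    · █ █ · · ·
    · █ · · · ·
    █ · · · · ·
    · · · · · ·
    · · · · · ·
T3:
  2·area = 36
  edge (10, 8)→(4, 8): d=(-6,0) right/bottom  bias=-1
  edge (4, 8)→(4, 2): d=(0,-6) top-left  bias=+0
  edge (4, 2)→(10, 8): d=(6,6) right/bottom  bias=-1
    (1,0)@(3, 1): e=[42,-6,0] → ·  [on edge]
    (2,1)@(5, 3): e=[30,6,0] → ·  [on edge]
    (2,2)@(5, 5): e=[18,6,12] → █
    (3,2)@(7, 5): e=[18,18,0] → ·  [on edge]
    (2,3)@(5, 7): e=[6,6,24] → █
    (3,3)@(7, 7): e=[6,18,12] → █
    (4,3)@(9, 7): e=[6,30,0] → ·  [on edge]
    (2,4)@(5, 9): e=[-6,6,36] → ·
    (3,4)@(7, 9): e=[-6,18,24] → ·
    (5,4)@(11, 9): e=[-6,42,0] → ·  [on edge]
  covered (3 px):
    · · · · · ·
    · · · · · ·
    · · █ · · ·
    · · █ █ · ·
    · · · · · ·
    · · · · · ·
    · · · · · ·
    · · · · · ·
    · · · · · ·
    · · · · · ·
    · · · · · ·
    · · · · · ·
T4:
  2·area = 52  (B↔C swapped to make it positive)
  edge (0, 12)→(6, 2): d=(6,-10) top-left  bias=+0
  edge (6, 2)→(10, 4): d=(4,2) right/bottom  bias=-1
  edge (10, 4)→(0, 12): d=(-10,8) right/bottom  bias=-1
    (3,1)@(7, 3): e=[16,2,34] → █
    (4,1)@(9, 3): e=[36,-2,18] → ·
    (2,2)@(5, 5): e=[8,14,30] → █
    (4,2)@(9, 5): e=[48,6,-2] → ·
    (1,3)@(3, 7): e=[0,26,26] → █  [on edge]
    (3,3)@(7, 7): e=[40,18,-6] → ·
    (1,4)@(3, 9): e=[12,34,6] → █
    (2,4)@(5, 9): e=[32,30,-10] → ·
    (0,5)@(1, 11): e=[4,46,2] → █
    (1,5)@(3, 11): e=[24,42,-14] → ·
    (0,6)@(1, 13): e=[16,54,-18] → ·
  covered (7 px):
    · · · · · ·
    · · · █ · ·
    · · █ █ · ·
    · █ █ · · ·
    · █ · · · ·
    █ · · · · ·
    · · · · · ·
    · · · · · ·
    · · · · · ·
    · · · · · ·
    · · · · · ·
    · · · · · ·

Result: [[2,2],[2,3],[3,3]]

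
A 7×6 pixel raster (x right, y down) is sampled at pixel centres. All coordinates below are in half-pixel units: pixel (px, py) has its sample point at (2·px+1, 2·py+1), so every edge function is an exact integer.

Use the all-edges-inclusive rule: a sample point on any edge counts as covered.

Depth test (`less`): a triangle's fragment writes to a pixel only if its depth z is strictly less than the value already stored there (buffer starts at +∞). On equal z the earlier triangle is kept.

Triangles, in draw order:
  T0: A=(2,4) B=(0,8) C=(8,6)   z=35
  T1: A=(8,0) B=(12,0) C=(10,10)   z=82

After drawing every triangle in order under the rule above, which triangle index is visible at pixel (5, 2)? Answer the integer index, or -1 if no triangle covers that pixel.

T0:
  2·area = 28  (B↔C swapped to make it positive)
  edge (2, 4)→(8, 6): d=(6,2) inclusive
  edge (8, 6)→(0, 8): d=(-8,2) inclusive
  edge (0, 8)→(2, 4): d=(2,-4) inclusive
    (1,2)@(3, 5): e=[4,18,6] → █
    (2,2)@(5, 5): e=[0,14,14] → █  [on edge]
    (3,2)@(7, 5): e=[-4,10,22] → ·
    (0,3)@(1, 7): e=[20,6,2] → █
    (2,3)@(5, 7): e=[12,-2,18] → ·
    (5,3)@(11, 7): e=[0,-14,42] → ·  [on edge]
    (0,4)@(1, 9): e=[32,-10,6] → ·
    (1,4)@(3, 9): e=[28,-14,14] → ·
  covered (4 px):
    · · · · · · ·
    · · · · · · ·
    · █ █ · · · ·
    █ █ · · · · ·
    · · · · · · ·
    · · · · · · ·
T1:
  2·area = 40
  edge (8, 0)→(12, 0): d=(4,0) inclusive
  edge (12, 0)→(10, 10): d=(-2,10) inclusive
  edge (10, 10)→(8, 0): d=(-2,-10) inclusive
    (4,0)@(9, 1): e=[4,28,8] → █
    (5,0)@(11, 1): e=[4,8,28] → █
    (6,0)@(13, 1): e=[4,-12,48] → ·
    (4,1)@(9, 3): e=[12,24,4] → █
    (6,1)@(13, 3): e=[12,-16,44] → ·
    (4,2)@(9, 5): e=[20,20,0] → █  [on edge]
    (5,2)@(11, 5): e=[20,0,20] → █  [on edge]
    (6,2)@(13, 5): e=[20,-20,40] → ·
    (4,3)@(9, 7): e=[28,16,-4] → ·
    (5,3)@(11, 7): e=[28,-4,16] → ·
  covered (6 px):
    · · · · █ █ ·
    · · · · █ █ ·
    · · · · █ █ ·
    · · · · · · ·
    · · · · · · ·
    · · · · · · ·

Z-buffer (winner per pixel, '.' = empty):
  . . . . 1 1 .
  . . . . 1 1 .
  . 0 0 . 1 1 .
  0 0 . . . . .
  . . . . . . .
  . . . . . . .

Final: 1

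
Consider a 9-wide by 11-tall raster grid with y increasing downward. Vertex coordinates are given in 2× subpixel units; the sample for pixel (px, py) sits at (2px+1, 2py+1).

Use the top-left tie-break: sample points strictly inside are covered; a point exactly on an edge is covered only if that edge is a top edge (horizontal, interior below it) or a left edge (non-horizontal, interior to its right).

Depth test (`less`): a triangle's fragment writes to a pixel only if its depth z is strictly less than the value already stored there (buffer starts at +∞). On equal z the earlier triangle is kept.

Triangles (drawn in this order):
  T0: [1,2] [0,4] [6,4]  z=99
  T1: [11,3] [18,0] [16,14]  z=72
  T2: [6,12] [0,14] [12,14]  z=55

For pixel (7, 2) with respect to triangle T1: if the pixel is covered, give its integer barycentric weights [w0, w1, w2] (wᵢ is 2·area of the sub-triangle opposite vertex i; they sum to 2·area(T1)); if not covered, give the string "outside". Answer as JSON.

T0:
  2·area = 12  (B↔C swapped to make it positive)
  edge (1, 2)→(6, 4): d=(5,2) right/bottom  bias=-1
  edge (6, 4)→(0, 4): d=(-6,0) right/bottom  bias=-1
  edge (0, 4)→(1, 2): d=(1,-2) top-left  bias=+0
    (0,1)@(1, 3): e=[5,6,1] → #
    (1,1)@(3, 3): e=[1,6,5] → #
    (2,1)@(5, 3): e=[-3,6,9] → ·
    (0,2)@(1, 5): e=[15,-6,3] → ·
    (1,2)@(3, 5): e=[11,-6,7] → ·
  covered (2 px):
    · · · · · · · · ·
    # # · · · · · · ·
    · · · · · · · · ·
    · · · · · · · · ·
    · · · · · · · · ·
    · · · · · · · · ·
    · · · · · · · · ·
    · · · · · · · · ·
    · · · · · · · · ·
    · · · · · · · · ·
    · · · · · · · · ·
T1:
  2·area = 92
  edge (11, 3)→(18, 0): d=(7,-3) top-left  bias=+0
  edge (18, 0)→(16, 14): d=(-2,14) right/bottom  bias=-1
  edge (16, 14)→(11, 3): d=(-5,-11) top-left  bias=+0
    (8,0)@(17, 1): e=[4,12,76] → #
    (5,1)@(11, 3): e=[0,92,0] → #  [on edge]
    (6,1)@(13, 3): e=[6,64,22] → #
    (7,1)@(15, 3): e=[12,36,44] → #
    (5,2)@(11, 5): e=[14,88,-10] → ·
    (6,2)@(13, 5): e=[20,60,12] → #
    (6,3)@(13, 7): e=[34,56,2] → #
    (8,3)@(17, 7): e=[46,0,46] → ·  [on edge]
    (6,4)@(13, 9): e=[48,52,-8] → ·
    (7,4)@(15, 9): e=[54,24,14] → #
    (8,4)@(17, 9): e=[60,-4,36] → ·
    (7,5)@(15, 11): e=[68,20,4] → #
    (7,10)@(15, 21): e=[138,0,-46] → ·  [on edge]
  covered (12 px):
    · · · · · · · · #
    · · · · · # # # #
    · · · · · · # # #
    · · · · · · # # ·
    · · · · · · · # ·
    · · · · · · · # ·
    · · · · · · · · ·
    · · · · · · · · ·
    · · · · · · · · ·
    · · · · · · · · ·
    · · · · · · · · ·
T2:
  2·area = 24  (B↔C swapped to make it positive)
  edge (6, 12)→(12, 14): d=(6,2) right/bottom  bias=-1
  edge (12, 14)→(0, 14): d=(-12,0) right/bottom  bias=-1
  edge (0, 14)→(6, 12): d=(6,-2) top-left  bias=+0
    (7,4)@(15, 9): e=[-36,60,0] → ·  [on edge]
    (1,5)@(3, 11): e=[0,36,-12] → ·  [on edge]
    (4,5)@(9, 11): e=[-12,36,0] → ·  [on edge]
    (1,6)@(3, 13): e=[12,12,0] → #  [on edge]
    (2,6)@(5, 13): e=[8,12,4] → #
    (3,6)@(7, 13): e=[4,12,8] → #
    (4,6)@(9, 13): e=[0,12,12] → ·  [on edge]
    (1,7)@(3, 15): e=[24,-12,12] → ·
    (2,7)@(5, 15): e=[20,-12,16] → ·
    (3,7)@(7, 15): e=[16,-12,20] → ·
    (7,7)@(15, 15): e=[0,-12,36] → ·  [on edge]
  covered (3 px):
    · · · · · · · · ·
    · · · · · · · · ·
    · · · · · · · · ·
    · · · · · · · · ·
    · · · · · · · · ·
    · · · · · · · · ·
    · # # # · · · · ·
    · · · · · · · · ·
    · · · · · · · · ·
    · · · · · · · · ·
    · · · · · · · · ·

Final: [32,34,26]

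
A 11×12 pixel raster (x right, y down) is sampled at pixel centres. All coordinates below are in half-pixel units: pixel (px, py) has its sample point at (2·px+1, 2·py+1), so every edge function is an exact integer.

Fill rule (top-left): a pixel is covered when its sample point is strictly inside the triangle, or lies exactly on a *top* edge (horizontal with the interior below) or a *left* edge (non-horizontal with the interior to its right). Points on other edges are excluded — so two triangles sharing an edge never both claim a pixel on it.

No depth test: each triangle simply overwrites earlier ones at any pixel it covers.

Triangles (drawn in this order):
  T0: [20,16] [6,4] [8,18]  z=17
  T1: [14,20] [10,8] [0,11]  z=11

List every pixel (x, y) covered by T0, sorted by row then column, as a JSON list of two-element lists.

T0:
  2·area = 172  (B↔C swapped to make it positive)
  edge (20, 16)→(8, 18): d=(-12,2) right/bottom  bias=-1
  edge (8, 18)→(6, 4): d=(-2,-14) top-left  bias=+0
  edge (6, 4)→(20, 16): d=(14,12) right/bottom  bias=-1
    (3,2)@(7, 5): e=[158,12,2] → █
    (4,2)@(9, 5): e=[154,40,-22] → ·
    (3,3)@(7, 7): e=[134,8,30] → █
    (4,3)@(9, 7): e=[130,36,6] → █
    (5,3)@(11, 7): e=[126,64,-18] → ·
    (3,4)@(7, 9): e=[110,4,58] → █
    (5,4)@(11, 9): e=[102,60,10] → █
    (6,4)@(13, 9): e=[98,88,-14] → ·
    (3,5)@(7, 11): e=[86,0,86] → █  [on edge]
    (6,5)@(13, 11): e=[74,84,14] → █
    (7,5)@(15, 11): e=[70,112,-10] → ·
    (3,6)@(7, 13): e=[62,-4,114] → ·
  covered (22 px):
    · · · · · · · · · · ·
    · · · · · · · · · · ·
    · · · █ · · · · · · ·
    · · · █ █ · · · · · ·
    · · · █ █ █ · · · · ·
    · · · █ █ █ █ · · · ·
    · · · · █ █ █ █ · · ·
    · · · · █ █ █ █ █ · ·
    · · · · █ █ █ · · · ·
    · · · · · · · · · · ·
    · · · · · · · · · · ·
    · · · · · · · · · · ·
T1:
  2·area = 132  (B↔C swapped to make it positive)
  edge (14, 20)→(0, 11): d=(-14,-9) top-left  bias=+0
  edge (0, 11)→(10, 8): d=(10,-3) top-left  bias=+0
  edge (10, 8)→(14, 20): d=(4,12) right/bottom  bias=-1
    (4,2)@(9, 5): e=[165,-33,0] → ·  [on edge]
    (3,4)@(7, 9): e=[91,1,40] → █
    (4,4)@(9, 9): e=[109,7,16] → █
    (5,4)@(11, 9): e=[127,13,-8] → ·
    (0,5)@(1, 11): e=[9,3,120] → █
    (1,5)@(3, 11): e=[27,9,96] → █
    (2,5)@(5, 11): e=[45,15,72] → █
    (5,5)@(11, 11): e=[99,33,0] → ·  [on edge]
    (0,6)@(1, 13): e=[-19,23,128] → ·
    (1,6)@(3, 13): e=[-1,29,104] → ·
    (2,6)@(5, 13): e=[17,35,80] → █
    (5,6)@(11, 13): e=[71,53,8] → █
    (6,8)@(13, 17): e=[33,99,0] → ·  [on edge]
    (7,11)@(15, 23): e=[-33,165,0] → ·  [on edge]
  covered (16 px):
    · · · · · · · · · · ·
    · · · · · · · · · · ·
    · · · · · · · · · · ·
    · · · · · · · · · · ·
    · · · █ █ · · · · · ·
    █ █ █ █ █ · · · · · ·
    · · █ █ █ █ · · · · ·
    · · · █ █ █ · · · · ·
    · · · · · █ · · · · ·
    · · · · · · █ · · · ·
    · · · · · · · · · · ·
    · · · · · · · · · · ·

Final: [[3,2],[3,3],[4,3],[3,4],[4,4],[5,4],[3,5],[4,5],[5,5],[6,5],[4,6],[5,6],[6,6],[7,6],[4,7],[5,7],[6,7],[7,7],[8,7],[4,8],[5,8],[6,8]]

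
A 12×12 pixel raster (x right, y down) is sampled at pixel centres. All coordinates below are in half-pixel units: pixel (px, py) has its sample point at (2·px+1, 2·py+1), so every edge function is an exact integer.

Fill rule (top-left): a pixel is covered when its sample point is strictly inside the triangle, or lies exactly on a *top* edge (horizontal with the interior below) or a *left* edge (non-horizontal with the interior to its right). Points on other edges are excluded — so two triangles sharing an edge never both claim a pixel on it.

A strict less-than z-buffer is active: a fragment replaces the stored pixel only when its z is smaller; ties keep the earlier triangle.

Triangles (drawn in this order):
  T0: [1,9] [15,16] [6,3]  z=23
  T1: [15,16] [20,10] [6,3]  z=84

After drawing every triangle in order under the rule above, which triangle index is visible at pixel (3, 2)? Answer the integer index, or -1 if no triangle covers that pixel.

T0:
  2·area = 119  (B↔C swapped to make it positive)
  edge (1, 9)→(6, 3): d=(5,-6) top-left  bias=+0
  edge (6, 3)→(15, 16): d=(9,13) right/bottom  bias=-1
  edge (15, 16)→(1, 9): d=(-14,-7) top-left  bias=+0
    (2,2)@(5, 5): e=[4,31,84] → X
    (3,2)@(7, 5): e=[16,5,98] → X
    (4,2)@(9, 5): e=[28,-21,112] → .
    (1,3)@(3, 7): e=[2,75,42] → X
    (4,3)@(9, 7): e=[38,-3,84] → .
    (0,4)@(1, 9): e=[0,119,0] → X  [on edge]
    (4,4)@(9, 9): e=[48,15,56] → X
    (5,4)@(11, 9): e=[60,-11,70] → .
    (0,5)@(1, 11): e=[10,137,-28] → .
    (1,5)@(3, 11): e=[22,111,-14] → .
    (2,5)@(5, 11): e=[34,85,0] → X  [on edge]
    (5,5)@(11, 11): e=[70,7,42] → X
    (4,6)@(9, 13): e=[68,51,0] → X  [on edge]
    (6,7)@(13, 15): e=[102,17,0] → X  [on edge]
    (8,8)@(17, 17): e=[136,-17,0] → .  [on edge]
    (10,9)@(21, 19): e=[170,-51,0] → .  [on edge]
  covered (17 px):
    . . . . . . . . . . . .
    . . . . . . . . . . . .
    . . X X . . . . . . . .
    . X X X . . . . . . . .
    X X X X X . . . . . . .
    . . X X X X . . . . . .
    . . . . X X . . . . . .
    . . . . . . X . . . . .
    . . . . . . . . . . . .
    . . . . . . . . . . . .
    . . . . . . . . . . . .
    . . . . . . . . . . . .
T1:
  2·area = 119  (B↔C swapped to make it positive)
  edge (15, 16)→(6, 3): d=(-9,-13) top-left  bias=+0
  edge (6, 3)→(20, 10): d=(14,7) right/bottom  bias=-1
  edge (20, 10)→(15, 16): d=(-5,6) right/bottom  bias=-1
    (4,2)@(9, 5): e=[21,7,91] → X
    (5,2)@(11, 5): e=[47,-7,79] → .
    (4,3)@(9, 7): e=[3,35,81] → X
    (5,3)@(11, 7): e=[29,21,69] → X
    (6,3)@(13, 7): e=[55,7,57] → X
    (7,3)@(15, 7): e=[81,-7,45] → .
    (4,4)@(9, 9): e=[-15,63,71] → .
    (5,4)@(11, 9): e=[11,49,59] → X
    (7,4)@(15, 9): e=[63,21,35] → X
    (8,4)@(17, 9): e=[89,7,23] → X
    (9,4)@(19, 9): e=[115,-7,11] → .
    (5,5)@(11, 11): e=[-7,77,49] → .
  covered (16 px):
    . . . . . . . . . . . .
    . . . . . . . . . . . .
    . . . . X . . . . . . .
    . . . . X X X . . . . .
    . . . . . X X X X . . .
    . . . . . . X X X X . .
    . . . . . . X X X . . .
    . . . . . . . X . . . .
    . . . . . . . . . . . .
    . . . . . . . . . . . .
    . . . . . . . . . . . .
    . . . . . . . . . . . .

Z-buffer (winner per pixel, '.' = empty):
  . . . . . . . . . . . .
  . . . . . . . . . . . .
  . . 0 0 1 . . . . . . .
  . 0 0 0 1 1 1 . . . . .
  0 0 0 0 0 1 1 1 1 . . .
  . . 0 0 0 0 1 1 1 1 . .
  . . . . 0 0 1 1 1 . . .
  . . . . . . 0 1 . . . .
  . . . . . . . . . . . .
  . . . . . . . . . . . .
  . . . . . . . . . . . .
  . . . . . . . . . . . .

Result: 0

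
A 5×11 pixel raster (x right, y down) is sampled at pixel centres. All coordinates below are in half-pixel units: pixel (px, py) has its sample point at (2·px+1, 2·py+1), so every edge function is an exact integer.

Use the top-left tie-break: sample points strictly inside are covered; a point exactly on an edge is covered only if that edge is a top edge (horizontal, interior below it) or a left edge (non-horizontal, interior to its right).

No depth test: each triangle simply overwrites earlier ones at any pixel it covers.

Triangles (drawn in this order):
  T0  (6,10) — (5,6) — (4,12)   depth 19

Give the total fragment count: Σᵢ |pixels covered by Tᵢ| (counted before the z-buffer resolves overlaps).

T0:
  2·area = 10  (B↔C swapped to make it positive)
  edge (6, 10)→(4, 12): d=(-2,2) right/bottom  bias=-1
  edge (4, 12)→(5, 6): d=(1,-6) top-left  bias=+0
  edge (5, 6)→(6, 10): d=(1,4) right/bottom  bias=-1
    (2,3)@(5, 7): e=[8,1,1] → X
    (3,3)@(7, 7): e=[4,13,-7] → .
    (4,3)@(9, 7): e=[0,25,-15] → .  [on edge]
    (2,4)@(5, 9): e=[4,3,3] → X
    (3,4)@(7, 9): e=[0,15,-5] → .  [on edge]
    (2,5)@(5, 11): e=[0,5,5] → .  [on edge]
    (1,6)@(3, 13): e=[0,-5,15] → .  [on edge]
    (0,7)@(1, 15): e=[0,-15,25] → .  [on edge]
  covered (2 px):
    . . . . .
    . . . . .
    . . . . .
    . . X . .
    . . X . .
    . . . . .
    . . . . .
    . . . . .
    . . . . .
    . . . . .
    . . . . .

Result: 2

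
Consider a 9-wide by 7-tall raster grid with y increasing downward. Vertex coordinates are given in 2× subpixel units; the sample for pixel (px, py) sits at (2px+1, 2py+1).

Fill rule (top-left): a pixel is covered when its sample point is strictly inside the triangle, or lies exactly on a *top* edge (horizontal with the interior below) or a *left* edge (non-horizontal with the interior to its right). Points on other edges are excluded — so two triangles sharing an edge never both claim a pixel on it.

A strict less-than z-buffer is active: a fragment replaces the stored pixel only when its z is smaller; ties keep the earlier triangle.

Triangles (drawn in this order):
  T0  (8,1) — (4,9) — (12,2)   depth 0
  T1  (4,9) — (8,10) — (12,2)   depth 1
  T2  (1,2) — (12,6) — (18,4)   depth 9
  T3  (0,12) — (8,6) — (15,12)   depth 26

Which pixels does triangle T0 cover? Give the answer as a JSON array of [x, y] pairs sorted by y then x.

T0:
  2·area = 36  (B↔C swapped to make it positive)
  edge (8, 1)→(12, 2): d=(4,1) right/bottom  bias=-1
  edge (12, 2)→(4, 9): d=(-8,7) right/bottom  bias=-1
  edge (4, 9)→(8, 1): d=(4,-8) top-left  bias=+0
    (3,1)@(7, 3): e=[9,27,0] → █  [on edge]
    (4,1)@(9, 3): e=[7,13,16] → █
    (5,1)@(11, 3): e=[5,-1,32] → ·
    (3,2)@(7, 5): e=[17,11,8] → █
    (4,2)@(9, 5): e=[15,-3,24] → ·
    (2,3)@(5, 7): e=[27,9,0] → █  [on edge]
    (3,3)@(7, 7): e=[25,-5,16] → ·
    (2,4)@(5, 9): e=[35,-7,8] → ·
    (1,5)@(3, 11): e=[45,-9,0] → ·  [on edge]
  covered (4 px):
    · · · · · · · · ·
    · · · █ █ · · · ·
    · · · █ · · · · ·
    · · █ · · · · · ·
    · · · · · · · · ·
    · · · · · · · · ·
    · · · · · · · · ·
T1:
  2·area = 36  (B↔C swapped to make it positive)
  edge (4, 9)→(12, 2): d=(8,-7) top-left  bias=+0
  edge (12, 2)→(8, 10): d=(-4,8) right/bottom  bias=-1
  edge (8, 10)→(4, 9): d=(-4,-1) top-left  bias=+0
    (5,1)@(11, 3): e=[1,4,31] → █
    (6,1)@(13, 3): e=[15,-12,33] → ·
    (4,2)@(9, 5): e=[3,12,21] → █
    (5,2)@(11, 5): e=[17,-4,23] → ·
    (3,3)@(7, 7): e=[5,20,11] → █
    (5,3)@(11, 7): e=[33,-12,15] → ·
    (2,4)@(5, 9): e=[7,28,1] → █
    (4,4)@(9, 9): e=[35,-4,5] → ·
    (2,5)@(5, 11): e=[23,20,-7] → ·
    (3,5)@(7, 11): e=[37,4,-5] → ·
  covered (6 px):
    · · · · · · · · ·
    · · · · · █ · · ·
    · · · · █ · · · ·
    · · · █ █ · · · ·
    · · █ █ · · · · ·
    · · · · · · · · ·
    · · · · · · · · ·
T2:
  2·area = 46  (B↔C swapped to make it positive)
  edge (1, 2)→(18, 4): d=(17,2) right/bottom  bias=-1
  edge (18, 4)→(12, 6): d=(-6,2) right/bottom  bias=-1
  edge (12, 6)→(1, 2): d=(-11,-4) top-left  bias=+0
    (2,1)@(5, 3): e=[9,32,5] → █
    (3,1)@(7, 3): e=[5,28,13] → █
    (4,1)@(9, 3): e=[1,24,21] → █
    (5,1)@(11, 3): e=[-3,20,29] → ·
    (2,2)@(5, 5): e=[43,20,-17] → ·
    (3,2)@(7, 5): e=[39,16,-9] → ·
    (4,2)@(9, 5): e=[35,12,-1] → ·
    (5,2)@(11, 5): e=[31,8,7] → █
    (6,2)@(13, 5): e=[27,4,15] → █
    (7,2)@(15, 5): e=[23,0,23] → ·  [on edge]
    (4,3)@(9, 7): e=[69,0,-23] → ·  [on edge]
    (5,3)@(11, 7): e=[65,-4,-15] → ·
    (1,4)@(3, 9): e=[115,0,-69] → ·  [on edge]
  covered (5 px):
    · · · · · · · · ·
    · · █ █ █ · · · ·
    · · · · · █ █ · ·
    · · · · · · · · ·
    · · · · · · · · ·
    · · · · · · · · ·
    · · · · · · · · ·
T3:
  2·area = 90
  edge (0, 12)→(8, 6): d=(8,-6) top-left  bias=+0
  edge (8, 6)→(15, 12): d=(7,6) right/bottom  bias=-1
  edge (15, 12)→(0, 12): d=(-15,0) right/bottom  bias=-1
    (3,3)@(7, 7): e=[2,13,75] → █
    (4,3)@(9, 7): e=[14,1,75] → █
    (5,3)@(11, 7): e=[26,-11,75] → ·
    (2,4)@(5, 9): e=[6,39,45] → █
    (5,4)@(11, 9): e=[42,3,45] → █
    (6,4)@(13, 9): e=[54,-9,45] → ·
    (1,5)@(3, 11): e=[10,65,15] → █
    (6,5)@(13, 11): e=[70,5,15] → █
    (7,5)@(15, 11): e=[82,-7,15] → ·
    (1,6)@(3, 13): e=[26,79,-15] → ·
    (2,6)@(5, 13): e=[38,67,-15] → ·
    (3,6)@(7, 13): e=[50,55,-15] → ·
  covered (12 px):
    · · · · · · · · ·
    · · · · · · · · ·
    · · · · · · · · ·
    · · · █ █ · · · ·
    · · █ █ █ █ · · ·
    · █ █ █ █ █ █ · ·
    · · · · · · · · ·

Result: [[3,1],[4,1],[3,2],[2,3]]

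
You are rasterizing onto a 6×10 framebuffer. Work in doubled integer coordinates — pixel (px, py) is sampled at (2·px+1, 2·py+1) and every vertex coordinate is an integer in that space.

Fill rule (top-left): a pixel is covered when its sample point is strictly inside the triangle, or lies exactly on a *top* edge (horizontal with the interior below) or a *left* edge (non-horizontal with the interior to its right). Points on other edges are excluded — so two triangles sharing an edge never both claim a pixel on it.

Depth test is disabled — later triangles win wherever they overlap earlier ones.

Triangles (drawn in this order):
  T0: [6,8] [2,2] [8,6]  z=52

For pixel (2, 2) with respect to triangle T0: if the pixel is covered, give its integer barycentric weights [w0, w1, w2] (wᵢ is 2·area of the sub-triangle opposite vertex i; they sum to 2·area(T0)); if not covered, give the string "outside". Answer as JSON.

T0:
  2·area = 20
  edge (6, 8)→(2, 2): d=(-4,-6) top-left  bias=+0
  edge (2, 2)→(8, 6): d=(6,4) right/bottom  bias=-1
  edge (8, 6)→(6, 8): d=(-2,2) right/bottom  bias=-1
    (1,1)@(3, 3): e=[2,2,16] → X
    (2,1)@(5, 3): e=[14,-6,12] → .
    (5,1)@(11, 3): e=[50,-30,0] → .  [on edge]
    (1,2)@(3, 5): e=[-6,14,12] → .
    (2,2)@(5, 5): e=[6,6,8] → X
    (3,2)@(7, 5): e=[18,-2,4] → .
    (4,2)@(9, 5): e=[30,-10,0] → .  [on edge]
    (2,3)@(5, 7): e=[-2,18,4] → .
    (3,3)@(7, 7): e=[10,10,0] → .  [on edge]
    (2,4)@(5, 9): e=[-10,30,0] → .  [on edge]
    (1,5)@(3, 11): e=[-30,50,0] → .  [on edge]
    (0,6)@(1, 13): e=[-50,70,0] → .  [on edge]
  covered (2 px):
    . . . . . .
    . X . . . .
    . . X . . .
    . . . . . .
    . . . . . .
    . . . . . .
    . . . . . .
    . . . . . .
    . . . . . .
    . . . . . .

Final: [6,8,6]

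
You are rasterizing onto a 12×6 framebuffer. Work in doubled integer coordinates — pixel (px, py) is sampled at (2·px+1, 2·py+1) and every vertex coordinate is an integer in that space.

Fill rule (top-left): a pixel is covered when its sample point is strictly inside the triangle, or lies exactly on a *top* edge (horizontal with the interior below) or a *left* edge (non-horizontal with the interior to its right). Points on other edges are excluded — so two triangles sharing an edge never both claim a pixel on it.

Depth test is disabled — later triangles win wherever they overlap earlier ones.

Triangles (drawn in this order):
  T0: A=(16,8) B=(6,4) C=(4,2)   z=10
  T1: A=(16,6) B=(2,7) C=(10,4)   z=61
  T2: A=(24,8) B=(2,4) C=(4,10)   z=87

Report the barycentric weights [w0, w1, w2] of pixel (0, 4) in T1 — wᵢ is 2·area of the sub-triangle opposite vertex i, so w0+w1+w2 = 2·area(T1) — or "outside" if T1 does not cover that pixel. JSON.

T0:
  2·area = 12
  edge (16, 8)→(6, 4): d=(-10,-4) top-left  bias=+0
  edge (6, 4)→(4, 2): d=(-2,-2) top-left  bias=+0
  edge (4, 2)→(16, 8): d=(12,6) right/bottom  bias=-1
    (1,0)@(3, 1): e=[18,0,-6] → ·  [on edge]
    (2,1)@(5, 3): e=[6,0,6] → #  [on edge]
    (3,1)@(7, 3): e=[14,4,-6] → ·
    (2,2)@(5, 5): e=[-14,-4,30] → ·
    (3,2)@(7, 5): e=[-6,0,18] → ·  [on edge]
    (4,2)@(9, 5): e=[2,4,6] → #
    (5,2)@(11, 5): e=[10,8,-6] → ·
    (4,3)@(9, 7): e=[-18,0,30] → ·  [on edge]
    (5,4)@(11, 9): e=[-30,0,42] → ·  [on edge]
    (6,5)@(13, 11): e=[-42,0,54] → ·  [on edge]
  covered (2 px):
    · · · · · · · · · · · ·
    · · # · · · · · · · · ·
    · · · · # · · · · · · ·
    · · · · · · · · · · · ·
    · · · · · · · · · · · ·
    · · · · · · · · · · · ·
T1:
  2·area = 34
  edge (16, 6)→(2, 7): d=(-14,1) right/bottom  bias=-1
  edge (2, 7)→(10, 4): d=(8,-3) top-left  bias=+0
  edge (10, 4)→(16, 6): d=(6,2) right/bottom  bias=-1
    (0,0)@(1, 1): e=[85,-51,0] → ·  [on edge]
    (3,1)@(7, 3): e=[51,-17,0] → ·  [on edge]
    (4,2)@(9, 5): e=[21,5,8] → #
    (5,2)@(11, 5): e=[19,11,4] → #
    (6,2)@(13, 5): e=[17,17,0] → ·  [on edge]
    (4,3)@(9, 7): e=[-7,21,20] → ·
    (5,3)@(11, 7): e=[-9,27,16] → ·
    (9,3)@(19, 7): e=[-17,51,0] → ·  [on edge]
  covered (2 px):
    · · · · · · · · · · · ·
    · · · · · · · · · · · ·
    · · · · # # · · · · · ·
    · · · · · · · · · · · ·
    · · · · · · · · · · · ·
    · · · · · · · · · · · ·
T2:
  2·area = 124  (B↔C swapped to make it positive)
  edge (24, 8)→(4, 10): d=(-20,2) right/bottom  bias=-1
  edge (4, 10)→(2, 4): d=(-2,-6) top-left  bias=+0
  edge (2, 4)→(24, 8): d=(22,4) right/bottom  bias=-1
    (0,0)@(1, 1): e=[186,0,-62] → ·  [on edge]
    (1,2)@(3, 5): e=[102,4,18] → #
    (2,2)@(5, 5): e=[98,16,10] → #
    (3,2)@(7, 5): e=[94,28,2] → #
    (4,2)@(9, 5): e=[90,40,-6] → ·
    (1,3)@(3, 7): e=[62,0,62] → #  [on edge]
    (4,3)@(9, 7): e=[50,36,38] → #
    (5,3)@(11, 7): e=[46,48,30] → #
    (6,3)@(13, 7): e=[42,60,22] → #
    (7,3)@(15, 7): e=[38,72,14] → #
    (8,3)@(17, 7): e=[34,84,6] → #
    (9,3)@(19, 7): e=[30,96,-2] → ·
  covered (16 px):
    · · · · · · · · · · · ·
    · · · · · · · · · · · ·
    · # # # · · · · · · · ·
    · # # # # # # # # · · ·
    · · # # # # # · · · · ·
    · · · · · · · · · · · ·

Result: "outside"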